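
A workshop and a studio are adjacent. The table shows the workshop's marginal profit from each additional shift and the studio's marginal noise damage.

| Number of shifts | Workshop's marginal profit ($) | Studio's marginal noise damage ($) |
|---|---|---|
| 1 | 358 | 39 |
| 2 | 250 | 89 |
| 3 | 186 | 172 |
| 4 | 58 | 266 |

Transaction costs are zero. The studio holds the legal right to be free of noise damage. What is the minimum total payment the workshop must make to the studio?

Efficient level: marginal profit ≥ marginal noise damage through level 3, so k* = 3.
With the studio holding the right, the workshop must at least compensate total damage at k*: 39 + 89 + 172 = 300.

$300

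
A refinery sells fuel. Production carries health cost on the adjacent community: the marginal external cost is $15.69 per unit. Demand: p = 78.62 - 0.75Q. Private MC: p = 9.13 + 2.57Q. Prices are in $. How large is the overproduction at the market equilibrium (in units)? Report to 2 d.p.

4.73 units

Market equilibrium (private): 9.13 + 2.57Q = 78.62 - 0.75Q → Q_m = 20.9307.
Social marginal cost = private MC + MEC = 24.82 + 2.57Q.
Set SMC = demand: 24.82 + 2.57Q = 78.62 - 0.75Q → Q* = 16.2048.
Gap = |20.9307 − 16.2048| = 4.7259.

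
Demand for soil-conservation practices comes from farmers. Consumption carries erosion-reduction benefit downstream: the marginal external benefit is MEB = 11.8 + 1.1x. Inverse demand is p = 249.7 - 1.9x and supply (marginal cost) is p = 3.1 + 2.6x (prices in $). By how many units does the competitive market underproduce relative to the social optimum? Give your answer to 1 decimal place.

21.2 units

Market equilibrium (private): 3.1 + 2.6x = 249.7 - 1.9x → x_m = 54.8000.
Social marginal benefit = demand + MEB = 261.5 - 0.8x.
Set SMB = MC: 261.5 - 0.8x = 3.1 + 2.6x → x* = 76.0000.
Gap = |54.8000 − 76.0000| = 21.2000.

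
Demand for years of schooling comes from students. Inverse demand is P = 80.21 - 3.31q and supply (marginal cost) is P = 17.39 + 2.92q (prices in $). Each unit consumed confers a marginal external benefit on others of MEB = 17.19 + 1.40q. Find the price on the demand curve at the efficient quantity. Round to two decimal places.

Social marginal benefit = demand + MEB = 97.40 - 1.91q.
Set SMB = MC: 97.40 - 1.91q = 17.39 + 2.92q → q* = 16.5652.
Consumer price on the demand curve at q*: 80.21 − 3.31×16.5652 = 25.3792.

P = $25.38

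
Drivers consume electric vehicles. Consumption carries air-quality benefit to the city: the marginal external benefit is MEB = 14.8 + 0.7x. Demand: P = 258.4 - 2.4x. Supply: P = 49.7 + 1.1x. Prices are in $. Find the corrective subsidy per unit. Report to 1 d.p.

subsidy = $70.7 per unit

Social marginal benefit = demand + MEB = 273.2 - 1.7x.
Set SMB = MC: 273.2 - 1.7x = 49.7 + 1.1x → x* = 79.8214.
The Pigouvian subsidy equals MEB at x*: 14.8 + 0.7×79.8214 = 70.6750.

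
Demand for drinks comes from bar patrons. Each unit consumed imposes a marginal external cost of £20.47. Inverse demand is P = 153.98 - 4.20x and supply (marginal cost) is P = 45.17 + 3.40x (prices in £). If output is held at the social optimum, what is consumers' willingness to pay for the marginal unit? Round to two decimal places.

P = £105.16

Social marginal benefit = demand − MEC = 133.51 - 4.20x.
Set SMB = MC: 133.51 - 4.20x = 45.17 + 3.40x → x* = 11.6237.
Consumer price on the demand curve at x*: 153.98 − 4.20×11.6237 = 105.1605.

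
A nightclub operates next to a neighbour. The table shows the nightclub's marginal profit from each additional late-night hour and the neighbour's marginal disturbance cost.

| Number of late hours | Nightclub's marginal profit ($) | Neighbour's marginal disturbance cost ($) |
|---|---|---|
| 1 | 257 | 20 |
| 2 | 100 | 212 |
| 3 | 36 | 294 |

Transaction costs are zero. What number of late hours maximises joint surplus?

1

Bargaining reaches the level where marginal profit last exceeds marginal disturbance cost.
That holds through level 1 (257 ≥ 20) but not at 2 (100 < 212).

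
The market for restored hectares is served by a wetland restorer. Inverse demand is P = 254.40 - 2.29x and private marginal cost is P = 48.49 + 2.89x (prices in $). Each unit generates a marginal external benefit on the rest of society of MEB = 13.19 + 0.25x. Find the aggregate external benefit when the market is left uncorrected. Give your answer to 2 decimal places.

$721.83

Market equilibrium (private): 48.49 + 2.89x = 254.40 - 2.29x → x_m = 39.7510.
Total external benefit = ∫₀^{x_m} (13.19 + 0.25x) dx = 13.19×39.7510 + ½×0.25×39.7510² = 721.8334.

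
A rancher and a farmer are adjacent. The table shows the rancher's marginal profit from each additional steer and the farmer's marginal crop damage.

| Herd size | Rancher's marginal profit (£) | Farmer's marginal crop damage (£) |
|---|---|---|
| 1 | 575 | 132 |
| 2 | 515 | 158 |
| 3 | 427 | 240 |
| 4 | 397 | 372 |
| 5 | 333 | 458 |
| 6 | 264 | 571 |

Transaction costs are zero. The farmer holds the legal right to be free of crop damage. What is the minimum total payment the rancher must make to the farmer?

Efficient level: marginal profit ≥ marginal crop damage through level 4, so k* = 4.
With the farmer holding the right, the rancher must at least compensate total damage at k*: 132 + 158 + 240 + 372 = 902.

£902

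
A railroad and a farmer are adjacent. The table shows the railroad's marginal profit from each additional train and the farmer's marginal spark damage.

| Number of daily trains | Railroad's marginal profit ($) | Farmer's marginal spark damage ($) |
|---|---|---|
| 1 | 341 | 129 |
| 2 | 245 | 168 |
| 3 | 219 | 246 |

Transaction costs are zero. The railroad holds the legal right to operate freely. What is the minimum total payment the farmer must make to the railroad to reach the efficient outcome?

$219

Left alone the railroad would choose level 3 (marginal profit stays positive).
Efficient level: k* = 2 (marginal profit ≥ marginal spark damage through 2).
The farmer must at least cover the railroad's forgone profit from cutting 3→2: 219 = 219.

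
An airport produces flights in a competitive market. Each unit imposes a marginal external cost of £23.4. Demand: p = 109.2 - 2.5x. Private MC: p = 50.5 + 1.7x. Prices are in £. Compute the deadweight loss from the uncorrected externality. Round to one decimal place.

Market equilibrium (private): 50.5 + 1.7x = 109.2 - 2.5x → x_m = 13.9762.
Social marginal cost = private MC + MEC = 73.9 + 1.7x.
Set SMC = demand: 73.9 + 1.7x = 109.2 - 2.5x → x* = 8.4048.
Height of the DWL triangle at x_m is SMC(x_m) − demand(x_m) = MEC(x_m) = 23.4000.
DWL = ½ × 5.5714 × 23.4000 = 65.1854.

DWL = £65.2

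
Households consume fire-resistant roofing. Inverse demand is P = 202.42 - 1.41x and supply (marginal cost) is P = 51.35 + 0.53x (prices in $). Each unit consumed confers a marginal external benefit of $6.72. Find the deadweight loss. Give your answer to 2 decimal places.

Market equilibrium (private): 51.35 + 0.53x = 202.42 - 1.41x → x_m = 77.8711.
Social marginal benefit = demand + MEB = 209.14 - 1.41x.
Set SMB = MC: 209.14 - 1.41x = 51.35 + 0.53x → x* = 81.3351.
Between x* and x_m the wedge SMB − MC runs linearly from 0 to MEB(x_m), so the loss is a triangle.
DWL = ½ × 3.4640 × 6.7200 = 11.6390.

DWL = $11.64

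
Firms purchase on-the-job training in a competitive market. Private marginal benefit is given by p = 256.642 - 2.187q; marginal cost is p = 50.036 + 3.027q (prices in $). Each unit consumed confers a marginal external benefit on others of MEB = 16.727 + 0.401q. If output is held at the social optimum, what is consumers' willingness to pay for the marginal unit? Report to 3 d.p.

P = $155.161

Social marginal benefit = demand + MEB = 273.369 - 1.786q.
Set SMB = MC: 273.369 - 1.786q = 50.036 + 3.027q → q* = 46.4020.
Consumer price on the demand curve at q*: 256.642 − 2.187×46.4020 = 155.1608.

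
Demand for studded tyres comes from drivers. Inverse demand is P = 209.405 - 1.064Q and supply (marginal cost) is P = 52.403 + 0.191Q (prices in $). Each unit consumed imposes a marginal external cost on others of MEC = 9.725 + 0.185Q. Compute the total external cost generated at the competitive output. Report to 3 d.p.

Market equilibrium (private): 52.403 + 0.191Q = 209.405 - 1.064Q → Q_m = 125.1012.
Total external cost = ∫₀^{Q_m} (9.725 + 0.185Q) dQ = 9.725×125.1012 + ½×0.185×125.1012² = 2664.2629.

$2664.263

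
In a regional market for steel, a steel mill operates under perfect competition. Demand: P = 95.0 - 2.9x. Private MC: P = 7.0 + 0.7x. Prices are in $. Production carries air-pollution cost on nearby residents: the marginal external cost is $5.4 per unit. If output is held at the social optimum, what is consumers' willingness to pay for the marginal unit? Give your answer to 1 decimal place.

P = $28.5

Social marginal cost = private MC + MEC = 12.4 + 0.7x.
Set SMC = demand: 12.4 + 0.7x = 95.0 - 2.9x → x* = 22.9444.
Consumer price on the demand curve at x*: 95.0 − 2.9×22.9444 = 28.4612.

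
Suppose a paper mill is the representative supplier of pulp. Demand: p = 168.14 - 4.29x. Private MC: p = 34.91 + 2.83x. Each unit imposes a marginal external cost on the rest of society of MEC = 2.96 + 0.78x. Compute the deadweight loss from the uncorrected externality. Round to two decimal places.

DWL = 19.51

Market equilibrium (private): 34.91 + 2.83x = 168.14 - 4.29x → x_m = 18.7121.
Social marginal cost = private MC + MEC = 37.87 + 3.61x.
Set SMC = demand: 37.87 + 3.61x = 168.14 - 4.29x → x* = 16.4899.
The welfare-loss triangle has base |x_m − x*| and height MEC(x_m) (the vertical gap between SMC and demand is zero at x* and MEC at x_m).
DWL = ½ × 2.2222 × 17.5554 = 19.5058.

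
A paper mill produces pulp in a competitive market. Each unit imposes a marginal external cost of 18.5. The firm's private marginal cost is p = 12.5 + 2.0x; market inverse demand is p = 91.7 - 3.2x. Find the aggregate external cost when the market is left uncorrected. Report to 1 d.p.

Market equilibrium (private): 12.5 + 2.0x = 91.7 - 3.2x → x_m = 15.2308.
Total external cost = MEC × x_m = 18.5 × 15.2308 = 281.7698.

281.8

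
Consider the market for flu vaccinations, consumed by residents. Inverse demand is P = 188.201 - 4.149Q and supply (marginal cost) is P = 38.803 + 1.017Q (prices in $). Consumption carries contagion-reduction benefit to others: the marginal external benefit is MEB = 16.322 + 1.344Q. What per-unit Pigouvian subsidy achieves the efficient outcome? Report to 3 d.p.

subsidy = $74.597 per unit

Social marginal benefit = demand + MEB = 204.523 - 2.805Q.
Set SMB = MC: 204.523 - 2.805Q = 38.803 + 1.017Q → Q* = 43.3595.
The Pigouvian subsidy equals MEB at Q*: 16.322 + 1.344×43.3595 = 74.5972.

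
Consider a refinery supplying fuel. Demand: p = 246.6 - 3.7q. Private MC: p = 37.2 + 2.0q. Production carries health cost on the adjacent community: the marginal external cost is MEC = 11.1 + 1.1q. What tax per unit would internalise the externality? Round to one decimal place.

tax = 43.2 per unit

Social marginal cost = private MC + MEC = 48.3 + 3.1q.
Set SMC = demand: 48.3 + 3.1q = 246.6 - 3.7q → q* = 29.1618.
The Pigouvian tax equals MEC at q*: 11.1 + 1.1×29.1618 = 43.1780.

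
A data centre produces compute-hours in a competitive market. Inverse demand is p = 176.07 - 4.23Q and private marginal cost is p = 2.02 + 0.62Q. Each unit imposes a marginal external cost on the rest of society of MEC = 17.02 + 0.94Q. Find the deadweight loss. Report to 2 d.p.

DWL = 222.44

Market equilibrium (private): 2.02 + 0.62Q = 176.07 - 4.23Q → Q_m = 35.8866.
Social marginal cost = private MC + MEC = 19.04 + 1.56Q.
Set SMC = demand: 19.04 + 1.56Q = 176.07 - 4.23Q → Q* = 27.1209.
Height of the DWL triangle at Q_m is SMC(Q_m) − demand(Q_m) = MEC(Q_m) = 50.7534.
DWL = ½ × 8.7657 × 50.7534 = 222.4445.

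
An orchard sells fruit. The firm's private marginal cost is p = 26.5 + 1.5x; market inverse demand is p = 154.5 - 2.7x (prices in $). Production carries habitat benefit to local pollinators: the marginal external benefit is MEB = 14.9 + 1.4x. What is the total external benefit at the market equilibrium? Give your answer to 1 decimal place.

$1104.3

Market equilibrium (private): 26.5 + 1.5x = 154.5 - 2.7x → x_m = 30.4762.
Total external benefit = ∫₀^{x_m} (14.9 + 1.4x) dx = 14.9×30.4762 + ½×1.4×30.4762² = 1104.2545.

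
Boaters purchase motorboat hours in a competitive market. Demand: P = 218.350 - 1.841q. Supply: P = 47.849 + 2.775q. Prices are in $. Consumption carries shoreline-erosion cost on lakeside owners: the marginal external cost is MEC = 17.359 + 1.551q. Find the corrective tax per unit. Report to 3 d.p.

tax = $55.874 per unit

Social marginal benefit = demand − MEC = 200.991 - 3.392q.
Set SMB = MC: 200.991 - 3.392q = 47.849 + 2.775q → q* = 24.8325.
The Pigouvian tax equals MEC at q*: 17.359 + 1.551×24.8325 = 55.8742.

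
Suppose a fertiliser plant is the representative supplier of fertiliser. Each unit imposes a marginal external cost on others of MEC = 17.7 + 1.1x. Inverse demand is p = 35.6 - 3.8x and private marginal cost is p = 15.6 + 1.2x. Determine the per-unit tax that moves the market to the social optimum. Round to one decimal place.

Social marginal cost = private MC + MEC = 33.3 + 2.3x.
Set SMC = demand: 33.3 + 2.3x = 35.6 - 3.8x → x* = 0.3770.
The Pigouvian tax equals MEC at x*: 17.7 + 1.1×0.3770 = 18.1147.

tax = 18.1 per unit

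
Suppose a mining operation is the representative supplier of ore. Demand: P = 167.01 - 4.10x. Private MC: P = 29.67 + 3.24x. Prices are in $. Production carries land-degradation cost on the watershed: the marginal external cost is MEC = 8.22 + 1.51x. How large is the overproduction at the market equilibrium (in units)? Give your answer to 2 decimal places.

Market equilibrium (private): 29.67 + 3.24x = 167.01 - 4.10x → x_m = 18.7112.
Social marginal cost = private MC + MEC = 37.89 + 4.75x.
Set SMC = demand: 37.89 + 4.75x = 167.01 - 4.10x → x* = 14.5898.
Gap = |18.7112 − 14.5898| = 4.1214.

4.12 units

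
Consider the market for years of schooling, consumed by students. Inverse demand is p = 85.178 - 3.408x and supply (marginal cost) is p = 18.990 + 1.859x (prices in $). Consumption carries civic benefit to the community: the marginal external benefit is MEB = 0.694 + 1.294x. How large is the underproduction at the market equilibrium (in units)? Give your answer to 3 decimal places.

Market equilibrium (private): 18.990 + 1.859x = 85.178 - 3.408x → x_m = 12.5665.
Social marginal benefit = demand + MEB = 85.872 - 2.114x.
Set SMB = MC: 85.872 - 2.114x = 18.990 + 1.859x → x* = 16.8341.
Gap = |12.5665 − 16.8341| = 4.2676.

4.268 units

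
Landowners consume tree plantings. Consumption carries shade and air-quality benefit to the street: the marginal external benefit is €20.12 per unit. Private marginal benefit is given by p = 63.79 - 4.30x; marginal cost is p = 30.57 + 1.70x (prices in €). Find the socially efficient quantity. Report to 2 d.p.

x* = 8.89

Social marginal benefit = demand + MEB = 83.91 - 4.30x.
Set SMB = MC: 83.91 - 4.30x = 30.57 + 1.70x → x* = 8.8900.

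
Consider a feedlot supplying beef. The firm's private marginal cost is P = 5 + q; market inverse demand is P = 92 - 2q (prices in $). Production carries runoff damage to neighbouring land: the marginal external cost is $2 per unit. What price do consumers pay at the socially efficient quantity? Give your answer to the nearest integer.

P = $35

Social marginal cost = private MC + MEC = 7 + q.
Set SMC = demand: 7 + q = 92 - 2q → q* = 28.3333.
Consumer price on the demand curve at q*: 92 − 2×28.3333 = 35.3334.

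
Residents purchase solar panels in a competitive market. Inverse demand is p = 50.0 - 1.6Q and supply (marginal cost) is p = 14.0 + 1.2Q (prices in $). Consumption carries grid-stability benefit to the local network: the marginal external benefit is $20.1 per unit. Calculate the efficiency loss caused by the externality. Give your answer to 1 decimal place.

DWL = $72.1

Market equilibrium (private): 14.0 + 1.2Q = 50.0 - 1.6Q → Q_m = 12.8571.
Social marginal benefit = demand + MEB = 70.1 - 1.6Q.
Set SMB = MC: 70.1 - 1.6Q = 14.0 + 1.2Q → Q* = 20.0357.
Between Q* and Q_m the wedge SMB − MC runs linearly from 0 to MEB(Q_m), so the loss is a triangle.
DWL = ½ × 7.1786 × 20.1000 = 72.1449.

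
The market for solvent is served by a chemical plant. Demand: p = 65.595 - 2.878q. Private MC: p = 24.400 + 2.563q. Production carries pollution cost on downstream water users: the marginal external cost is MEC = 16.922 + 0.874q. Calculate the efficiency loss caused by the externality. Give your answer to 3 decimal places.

Market equilibrium (private): 24.400 + 2.563q = 65.595 - 2.878q → q_m = 7.5712.
Social marginal cost = private MC + MEC = 41.322 + 3.437q.
Set SMC = demand: 41.322 + 3.437q = 65.595 - 2.878q → q* = 3.8437.
The loss is the area between SMC and demand from q* to q_m; with linear curves that's a triangle of height MEC(q_m).
DWL = ½ × 3.7275 × 23.5392 = 43.8712.

DWL = 43.871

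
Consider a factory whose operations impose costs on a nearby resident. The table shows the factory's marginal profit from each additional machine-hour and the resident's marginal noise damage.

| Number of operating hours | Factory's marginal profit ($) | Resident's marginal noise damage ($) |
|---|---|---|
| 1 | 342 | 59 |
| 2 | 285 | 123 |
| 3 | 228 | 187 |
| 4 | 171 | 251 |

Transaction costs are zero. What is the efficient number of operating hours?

3

Bargaining reaches the level where marginal profit last exceeds marginal noise damage.
That holds through level 3 (228 ≥ 187) but not at 4 (171 < 251).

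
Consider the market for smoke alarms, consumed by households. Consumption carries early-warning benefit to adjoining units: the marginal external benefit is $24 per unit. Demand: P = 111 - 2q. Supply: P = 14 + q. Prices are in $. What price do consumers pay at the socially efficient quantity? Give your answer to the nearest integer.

Social marginal benefit = demand + MEB = 135 - 2q.
Set SMB = MC: 135 - 2q = 14 + q → q* = 40.3333.
Consumer price on the demand curve at q*: 111 − 2×40.3333 = 30.3334.

P = $30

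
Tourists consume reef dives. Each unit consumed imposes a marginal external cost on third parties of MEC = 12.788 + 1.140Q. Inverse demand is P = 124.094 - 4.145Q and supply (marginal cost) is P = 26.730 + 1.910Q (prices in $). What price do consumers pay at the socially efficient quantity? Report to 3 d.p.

P = $75.370

Social marginal benefit = demand − MEC = 111.306 - 5.285Q.
Set SMB = MC: 111.306 - 5.285Q = 26.730 + 1.910Q → Q* = 11.7548.
Consumer price on the demand curve at Q*: 124.094 − 4.145×11.7548 = 75.3704.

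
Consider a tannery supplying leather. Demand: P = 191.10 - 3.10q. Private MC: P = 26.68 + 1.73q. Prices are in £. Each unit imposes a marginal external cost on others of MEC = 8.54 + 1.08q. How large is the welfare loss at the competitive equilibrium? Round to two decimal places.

DWL = £173.65

Market equilibrium (private): 26.68 + 1.73q = 191.10 - 3.10q → q_m = 34.0414.
Social marginal cost = private MC + MEC = 35.22 + 2.81q.
Set SMC = demand: 35.22 + 2.81q = 191.10 - 3.10q → q* = 26.3756.
The loss is the area between SMC and demand from q* to q_m; with linear curves that's a triangle of height MEC(q_m).
DWL = ½ × 7.6658 × 45.3047 = 173.6484.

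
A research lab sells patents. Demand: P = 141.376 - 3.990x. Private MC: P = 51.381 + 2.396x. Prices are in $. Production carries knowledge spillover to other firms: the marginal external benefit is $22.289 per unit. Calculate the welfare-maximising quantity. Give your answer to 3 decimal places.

Social marginal cost = private MC − MEB = 29.092 + 2.396x.
Set SMC = demand: 29.092 + 2.396x = 141.376 - 3.990x → x* = 17.5828.

x* = 17.583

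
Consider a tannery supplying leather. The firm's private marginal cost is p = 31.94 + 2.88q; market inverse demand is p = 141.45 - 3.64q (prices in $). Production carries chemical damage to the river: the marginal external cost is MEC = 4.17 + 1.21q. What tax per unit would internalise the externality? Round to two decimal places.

Social marginal cost = private MC + MEC = 36.11 + 4.09q.
Set SMC = demand: 36.11 + 4.09q = 141.45 - 3.64q → q* = 13.6274.
The Pigouvian tax equals MEC at q*: 4.17 + 1.21×13.6274 = 20.6592.

tax = $20.66 per unit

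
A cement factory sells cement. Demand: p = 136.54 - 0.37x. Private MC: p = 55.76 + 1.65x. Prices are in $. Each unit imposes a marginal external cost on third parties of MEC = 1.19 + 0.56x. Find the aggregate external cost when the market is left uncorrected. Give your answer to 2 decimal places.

Market equilibrium (private): 55.76 + 1.65x = 136.54 - 0.37x → x_m = 39.9901.
Total external cost = ∫₀^{x_m} (1.19 + 0.56x) dx = 1.19×39.9901 + ½×0.56×39.9901² = 495.3665.

$495.37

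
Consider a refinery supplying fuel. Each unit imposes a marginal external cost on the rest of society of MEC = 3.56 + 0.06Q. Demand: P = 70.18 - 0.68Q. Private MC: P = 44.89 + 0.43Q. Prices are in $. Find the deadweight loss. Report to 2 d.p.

Market equilibrium (private): 44.89 + 0.43Q = 70.18 - 0.68Q → Q_m = 22.7838.
Social marginal cost = private MC + MEC = 48.45 + 0.49Q.
Set SMC = demand: 48.45 + 0.49Q = 70.18 - 0.68Q → Q* = 18.5726.
The welfare-loss triangle has base |Q_m − Q*| and height MEC(Q_m) (the vertical gap between SMC and demand is zero at Q* and MEC at Q_m).
DWL = ½ × 4.2112 × 4.9270 = 10.3743.

DWL = $10.37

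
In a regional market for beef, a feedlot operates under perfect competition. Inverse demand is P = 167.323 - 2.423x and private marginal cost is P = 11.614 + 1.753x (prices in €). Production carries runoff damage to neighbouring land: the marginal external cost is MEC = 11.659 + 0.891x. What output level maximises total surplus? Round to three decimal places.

x* = 28.429

Social marginal cost = private MC + MEC = 23.273 + 2.644x.
Set SMC = demand: 23.273 + 2.644x = 167.323 - 2.423x → x* = 28.4291.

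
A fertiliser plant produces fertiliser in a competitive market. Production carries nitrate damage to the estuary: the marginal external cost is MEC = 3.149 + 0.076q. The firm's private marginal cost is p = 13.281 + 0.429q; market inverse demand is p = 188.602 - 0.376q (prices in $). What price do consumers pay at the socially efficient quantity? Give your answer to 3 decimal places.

Social marginal cost = private MC + MEC = 16.430 + 0.505q.
Set SMC = demand: 16.430 + 0.505q = 188.602 - 0.376q → q* = 195.4279.
Consumer price on the demand curve at q*: 188.602 − 0.376×195.4279 = 115.1211.

P = $115.121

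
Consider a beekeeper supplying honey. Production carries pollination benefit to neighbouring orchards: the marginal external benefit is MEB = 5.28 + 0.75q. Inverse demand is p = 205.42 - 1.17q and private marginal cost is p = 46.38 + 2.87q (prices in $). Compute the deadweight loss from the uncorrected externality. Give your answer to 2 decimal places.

DWL = $184.10

Market equilibrium (private): 46.38 + 2.87q = 205.42 - 1.17q → q_m = 39.3663.
Social marginal cost = private MC − MEB = 41.10 + 2.12q.
Set SMC = demand: 41.10 + 2.12q = 205.42 - 1.17q → q* = 49.9453.
Between q* and q_m the wedge demand − SMC runs linearly from 0 to MEB(q_m), so the loss is a triangle.
DWL = ½ × 10.5790 × 34.8048 = 184.1000.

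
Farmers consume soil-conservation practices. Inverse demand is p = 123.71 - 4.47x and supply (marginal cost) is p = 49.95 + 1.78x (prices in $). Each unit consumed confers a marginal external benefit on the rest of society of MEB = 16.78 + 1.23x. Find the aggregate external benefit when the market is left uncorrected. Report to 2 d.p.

Market equilibrium (private): 49.95 + 1.78x = 123.71 - 4.47x → x_m = 11.8016.
Total external benefit = ∫₀^{x_m} (16.78 + 1.23x) dx = 16.78×11.8016 + ½×1.23×11.8016² = 283.6867.

$283.69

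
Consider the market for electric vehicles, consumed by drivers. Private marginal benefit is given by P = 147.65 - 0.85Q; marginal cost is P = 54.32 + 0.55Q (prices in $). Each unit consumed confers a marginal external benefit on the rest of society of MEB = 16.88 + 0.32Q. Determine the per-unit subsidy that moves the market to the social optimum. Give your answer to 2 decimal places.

subsidy = $49.53 per unit

Social marginal benefit = demand + MEB = 164.53 - 0.53Q.
Set SMB = MC: 164.53 - 0.53Q = 54.32 + 0.55Q → Q* = 102.0463.
The Pigouvian subsidy equals MEB at Q*: 16.88 + 0.32×102.0463 = 49.5348.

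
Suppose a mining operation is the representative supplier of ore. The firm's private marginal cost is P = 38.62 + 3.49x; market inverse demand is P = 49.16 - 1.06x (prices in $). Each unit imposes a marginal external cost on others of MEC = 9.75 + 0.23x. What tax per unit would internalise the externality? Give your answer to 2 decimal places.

Social marginal cost = private MC + MEC = 48.37 + 3.72x.
Set SMC = demand: 48.37 + 3.72x = 49.16 - 1.06x → x* = 0.1653.
The Pigouvian tax equals MEC at x*: 9.75 + 0.23×0.1653 = 9.7880.

tax = $9.79 per unit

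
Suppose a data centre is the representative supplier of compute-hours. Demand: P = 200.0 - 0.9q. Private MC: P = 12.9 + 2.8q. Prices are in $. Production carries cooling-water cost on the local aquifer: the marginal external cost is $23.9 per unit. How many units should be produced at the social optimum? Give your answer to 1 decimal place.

Social marginal cost = private MC + MEC = 36.8 + 2.8q.
Set SMC = demand: 36.8 + 2.8q = 200.0 - 0.9q → q* = 44.1081.

q* = 44.1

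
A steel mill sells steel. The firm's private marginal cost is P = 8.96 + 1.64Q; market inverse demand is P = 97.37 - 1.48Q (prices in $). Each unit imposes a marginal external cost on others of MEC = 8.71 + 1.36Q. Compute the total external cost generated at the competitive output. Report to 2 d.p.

Market equilibrium (private): 8.96 + 1.64Q = 97.37 - 1.48Q → Q_m = 28.3365.
Total external cost = ∫₀^{Q_m} (8.71 + 1.36Q) dQ = 8.71×28.3365 + ½×1.36×28.3365² = 792.8218.

$792.82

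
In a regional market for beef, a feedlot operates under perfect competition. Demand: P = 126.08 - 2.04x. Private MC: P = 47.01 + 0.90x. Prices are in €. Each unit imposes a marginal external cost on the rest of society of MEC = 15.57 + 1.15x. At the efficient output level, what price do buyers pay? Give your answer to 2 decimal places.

Social marginal cost = private MC + MEC = 62.58 + 2.05x.
Set SMC = demand: 62.58 + 2.05x = 126.08 - 2.04x → x* = 15.5257.
Consumer price on the demand curve at x*: 126.08 − 2.04×15.5257 = 94.4076.

P = €94.41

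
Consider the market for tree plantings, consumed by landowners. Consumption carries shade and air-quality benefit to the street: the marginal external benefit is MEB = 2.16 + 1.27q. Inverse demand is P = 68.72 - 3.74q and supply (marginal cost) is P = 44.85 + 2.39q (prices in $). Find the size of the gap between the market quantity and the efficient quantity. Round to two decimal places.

Market equilibrium (private): 44.85 + 2.39q = 68.72 - 3.74q → q_m = 3.8940.
Social marginal benefit = demand + MEB = 70.88 - 2.47q.
Set SMB = MC: 70.88 - 2.47q = 44.85 + 2.39q → q* = 5.3560.
Gap = |3.8940 − 5.3560| = 1.4620.

1.46 units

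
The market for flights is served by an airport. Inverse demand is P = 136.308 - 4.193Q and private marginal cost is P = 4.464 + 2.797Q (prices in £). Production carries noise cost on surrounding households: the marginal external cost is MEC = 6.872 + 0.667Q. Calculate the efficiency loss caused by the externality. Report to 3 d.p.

DWL = £24.710

Market equilibrium (private): 4.464 + 2.797Q = 136.308 - 4.193Q → Q_m = 18.8618.
Social marginal cost = private MC + MEC = 11.336 + 3.464Q.
Set SMC = demand: 11.336 + 3.464Q = 136.308 - 4.193Q → Q* = 16.3213.
Height of the DWL triangle at Q_m is SMC(Q_m) − demand(Q_m) = MEC(Q_m) = 19.4528.
DWL = ½ × 2.5405 × 19.4528 = 24.7099.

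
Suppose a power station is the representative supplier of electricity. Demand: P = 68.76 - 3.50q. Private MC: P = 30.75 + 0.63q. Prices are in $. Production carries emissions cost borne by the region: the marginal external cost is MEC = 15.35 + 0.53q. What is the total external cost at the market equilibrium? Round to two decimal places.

Market equilibrium (private): 30.75 + 0.63q = 68.76 - 3.50q → q_m = 9.2034.
Total external cost = ∫₀^{q_m} (15.35 + 0.53q) dq = 15.35×9.2034 + ½×0.53×9.2034² = 163.7184.

$163.72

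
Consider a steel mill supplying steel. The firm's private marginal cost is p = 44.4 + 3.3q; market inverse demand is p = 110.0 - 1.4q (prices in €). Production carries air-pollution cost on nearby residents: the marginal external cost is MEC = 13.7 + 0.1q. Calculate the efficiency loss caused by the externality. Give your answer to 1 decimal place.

DWL = €23.7

Market equilibrium (private): 44.4 + 3.3q = 110.0 - 1.4q → q_m = 13.9574.
Social marginal cost = private MC + MEC = 58.1 + 3.4q.
Set SMC = demand: 58.1 + 3.4q = 110.0 - 1.4q → q* = 10.8125.
Height of the DWL triangle at q_m is SMC(q_m) − demand(q_m) = MEC(q_m) = 15.0957.
DWL = ½ × 3.1449 × 15.0957 = 23.7372.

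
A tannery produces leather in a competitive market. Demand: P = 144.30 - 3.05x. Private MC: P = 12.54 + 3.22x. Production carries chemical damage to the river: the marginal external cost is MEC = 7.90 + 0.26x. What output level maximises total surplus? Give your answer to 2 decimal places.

Social marginal cost = private MC + MEC = 20.44 + 3.48x.
Set SMC = demand: 20.44 + 3.48x = 144.30 - 3.05x → x* = 18.9678.

x* = 18.97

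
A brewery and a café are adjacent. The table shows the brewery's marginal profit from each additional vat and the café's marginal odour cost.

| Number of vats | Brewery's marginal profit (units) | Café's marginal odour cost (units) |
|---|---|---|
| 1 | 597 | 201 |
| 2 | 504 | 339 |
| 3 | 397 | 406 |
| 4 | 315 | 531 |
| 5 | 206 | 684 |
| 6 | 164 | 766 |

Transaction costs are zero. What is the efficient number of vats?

2

Bargaining reaches the level where marginal profit last exceeds marginal odour cost.
That holds through level 2 (504 ≥ 339) but not at 3 (397 < 406).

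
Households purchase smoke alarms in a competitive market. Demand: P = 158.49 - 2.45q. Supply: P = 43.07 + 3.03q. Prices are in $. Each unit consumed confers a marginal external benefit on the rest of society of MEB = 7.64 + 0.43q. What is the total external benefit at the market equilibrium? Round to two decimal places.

$256.29

Market equilibrium (private): 43.07 + 3.03q = 158.49 - 2.45q → q_m = 21.0620.
Total external benefit = ∫₀^{q_m} (7.64 + 0.43q) dq = 7.64×21.0620 + ½×0.43×21.0620² = 256.2894.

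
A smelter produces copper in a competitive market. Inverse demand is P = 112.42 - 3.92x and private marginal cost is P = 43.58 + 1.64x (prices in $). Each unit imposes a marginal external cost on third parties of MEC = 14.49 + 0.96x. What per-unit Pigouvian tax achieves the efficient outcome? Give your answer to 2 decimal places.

Social marginal cost = private MC + MEC = 58.07 + 2.60x.
Set SMC = demand: 58.07 + 2.60x = 112.42 - 3.92x → x* = 8.3359.
The Pigouvian tax equals MEC at x*: 14.49 + 0.96×8.3359 = 22.4925.

tax = $22.49 per unit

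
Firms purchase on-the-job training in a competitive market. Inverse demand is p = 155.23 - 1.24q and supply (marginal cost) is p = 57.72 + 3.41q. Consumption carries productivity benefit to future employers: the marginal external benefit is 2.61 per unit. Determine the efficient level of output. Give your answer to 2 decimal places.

q* = 21.53

Social marginal benefit = demand + MEB = 157.84 - 1.24q.
Set SMB = MC: 157.84 - 1.24q = 57.72 + 3.41q → q* = 21.5312.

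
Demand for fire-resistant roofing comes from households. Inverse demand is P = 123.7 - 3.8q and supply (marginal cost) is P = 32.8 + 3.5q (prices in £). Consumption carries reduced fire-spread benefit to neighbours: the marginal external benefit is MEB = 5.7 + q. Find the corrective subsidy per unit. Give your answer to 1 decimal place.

subsidy = £21.0 per unit

Social marginal benefit = demand + MEB = 129.4 - 2.8q.
Set SMB = MC: 129.4 - 2.8q = 32.8 + 3.5q → q* = 15.3333.
The Pigouvian subsidy equals MEB at q*: 5.7 + 1.0×15.3333 = 21.0333.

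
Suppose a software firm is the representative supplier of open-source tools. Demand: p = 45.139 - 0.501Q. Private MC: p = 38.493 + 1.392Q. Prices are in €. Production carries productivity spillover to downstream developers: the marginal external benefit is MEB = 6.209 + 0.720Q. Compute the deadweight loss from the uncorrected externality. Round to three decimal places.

DWL = €32.537

Market equilibrium (private): 38.493 + 1.392Q = 45.139 - 0.501Q → Q_m = 3.5108.
Social marginal cost = private MC − MEB = 32.284 + 0.672Q.
Set SMC = demand: 32.284 + 0.672Q = 45.139 - 0.501Q → Q* = 10.9591.
The welfare-loss triangle has base |Q_m − Q*| and height MEB(Q_m) (the vertical gap between SMC and demand is zero at Q* and MEB at Q_m).
DWL = ½ × 7.4483 × 8.7368 = 32.5372.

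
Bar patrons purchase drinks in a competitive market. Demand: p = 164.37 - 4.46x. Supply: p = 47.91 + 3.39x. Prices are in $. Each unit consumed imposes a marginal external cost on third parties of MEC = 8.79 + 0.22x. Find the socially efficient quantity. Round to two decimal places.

Social marginal benefit = demand − MEC = 155.58 - 4.68x.
Set SMB = MC: 155.58 - 4.68x = 47.91 + 3.39x → x* = 13.3420.

x* = 13.34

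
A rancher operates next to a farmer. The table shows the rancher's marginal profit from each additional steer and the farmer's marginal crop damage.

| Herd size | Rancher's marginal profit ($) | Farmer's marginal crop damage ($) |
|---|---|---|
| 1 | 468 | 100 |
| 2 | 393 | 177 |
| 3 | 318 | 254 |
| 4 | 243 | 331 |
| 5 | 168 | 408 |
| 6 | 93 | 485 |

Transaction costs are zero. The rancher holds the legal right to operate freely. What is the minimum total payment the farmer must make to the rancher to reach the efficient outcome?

Left alone the rancher would choose level 6 (marginal profit stays positive).
Efficient level: k* = 3 (marginal profit ≥ marginal crop damage through 3).
The farmer must at least cover the rancher's forgone profit from cutting 6→3: 243 + 168 + 93 = 504.

$504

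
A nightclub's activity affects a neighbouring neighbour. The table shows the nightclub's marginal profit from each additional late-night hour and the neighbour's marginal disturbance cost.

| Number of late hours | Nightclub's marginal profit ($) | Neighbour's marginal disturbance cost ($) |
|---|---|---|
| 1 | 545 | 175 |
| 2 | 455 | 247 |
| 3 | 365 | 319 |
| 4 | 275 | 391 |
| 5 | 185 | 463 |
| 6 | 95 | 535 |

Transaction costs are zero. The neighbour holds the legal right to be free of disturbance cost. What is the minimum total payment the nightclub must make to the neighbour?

$741

Efficient level: marginal profit ≥ marginal disturbance cost through level 3, so k* = 3.
With the neighbour holding the right, the nightclub must at least compensate total damage at k*: 175 + 247 + 319 = 741.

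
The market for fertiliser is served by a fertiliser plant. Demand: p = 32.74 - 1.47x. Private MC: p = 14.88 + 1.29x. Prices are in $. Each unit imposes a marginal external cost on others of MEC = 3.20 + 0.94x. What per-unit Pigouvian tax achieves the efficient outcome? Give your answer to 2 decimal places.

tax = $6.92 per unit

Social marginal cost = private MC + MEC = 18.08 + 2.23x.
Set SMC = demand: 18.08 + 2.23x = 32.74 - 1.47x → x* = 3.9622.
The Pigouvian tax equals MEC at x*: 3.20 + 0.94×3.9622 = 6.9245.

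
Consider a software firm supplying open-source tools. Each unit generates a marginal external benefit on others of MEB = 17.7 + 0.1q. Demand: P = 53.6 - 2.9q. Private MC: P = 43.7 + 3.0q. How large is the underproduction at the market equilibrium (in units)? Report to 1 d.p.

3.1 units

Market equilibrium (private): 43.7 + 3.0q = 53.6 - 2.9q → q_m = 1.6780.
Social marginal cost = private MC − MEB = 26.0 + 2.9q.
Set SMC = demand: 26.0 + 2.9q = 53.6 - 2.9q → q* = 4.7586.
Gap = |1.6780 − 4.7586| = 3.0806.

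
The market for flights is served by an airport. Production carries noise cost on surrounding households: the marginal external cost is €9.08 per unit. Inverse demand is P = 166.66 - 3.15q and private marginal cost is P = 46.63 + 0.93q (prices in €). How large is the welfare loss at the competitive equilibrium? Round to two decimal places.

DWL = €10.10

Market equilibrium (private): 46.63 + 0.93q = 166.66 - 3.15q → q_m = 29.4191.
Social marginal cost = private MC + MEC = 55.71 + 0.93q.
Set SMC = demand: 55.71 + 0.93q = 166.66 - 3.15q → q* = 27.1936.
Between q* and q_m the wedge SMC − demand runs linearly from 0 to MEC(q_m), so the loss is a triangle.
DWL = ½ × 2.2255 × 9.0800 = 10.1038.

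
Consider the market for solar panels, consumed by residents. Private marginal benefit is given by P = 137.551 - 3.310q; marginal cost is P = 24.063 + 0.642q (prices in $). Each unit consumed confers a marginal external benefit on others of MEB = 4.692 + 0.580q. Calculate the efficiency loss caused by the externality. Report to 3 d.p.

Market equilibrium (private): 24.063 + 0.642q = 137.551 - 3.310q → q_m = 28.7166.
Social marginal benefit = demand + MEB = 142.243 - 2.730q.
Set SMB = MC: 142.243 - 2.730q = 24.063 + 0.642q → q* = 35.0474.
The loss is the area between SMB and MC from q* to q_m; with linear curves that's a triangle of height MEB(q_m).
DWL = ½ × 6.3308 × 21.3476 = 67.5737.

DWL = $67.574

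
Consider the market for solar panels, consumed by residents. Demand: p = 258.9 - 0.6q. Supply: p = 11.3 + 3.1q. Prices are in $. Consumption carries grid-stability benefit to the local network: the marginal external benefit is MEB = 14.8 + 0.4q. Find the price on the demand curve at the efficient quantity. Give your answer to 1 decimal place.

Social marginal benefit = demand + MEB = 273.7 - 0.2q.
Set SMB = MC: 273.7 - 0.2q = 11.3 + 3.1q → q* = 79.5152.
Consumer price on the demand curve at q*: 258.9 − 0.6×79.5152 = 211.1909.

P = $211.2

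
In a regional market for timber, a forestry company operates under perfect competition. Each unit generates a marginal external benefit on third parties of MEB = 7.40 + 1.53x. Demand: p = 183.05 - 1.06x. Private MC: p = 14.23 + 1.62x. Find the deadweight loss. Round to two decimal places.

Market equilibrium (private): 14.23 + 1.62x = 183.05 - 1.06x → x_m = 62.9925.
Social marginal cost = private MC − MEB = 6.83 + 0.09x.
Set SMC = demand: 6.83 + 0.09x = 183.05 - 1.06x → x* = 153.2348.
The welfare-loss triangle has base |x_m − x*| and height MEB(x_m) (the vertical gap between SMC and demand is zero at x* and MEB at x_m).
DWL = ½ × 90.2423 × 103.7786 = 4682.6098.

DWL = 4682.61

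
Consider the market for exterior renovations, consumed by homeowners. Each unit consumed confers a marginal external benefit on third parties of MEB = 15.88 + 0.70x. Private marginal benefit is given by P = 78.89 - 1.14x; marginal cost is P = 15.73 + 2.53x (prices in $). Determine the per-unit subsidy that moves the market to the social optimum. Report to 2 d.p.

Social marginal benefit = demand + MEB = 94.77 - 0.44x.
Set SMB = MC: 94.77 - 0.44x = 15.73 + 2.53x → x* = 26.6128.
The Pigouvian subsidy equals MEB at x*: 15.88 + 0.70×26.6128 = 34.5090.

subsidy = $34.51 per unit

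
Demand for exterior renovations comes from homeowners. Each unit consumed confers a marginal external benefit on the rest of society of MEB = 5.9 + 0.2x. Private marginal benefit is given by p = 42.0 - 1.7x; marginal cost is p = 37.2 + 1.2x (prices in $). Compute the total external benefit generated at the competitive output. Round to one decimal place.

Market equilibrium (private): 37.2 + 1.2x = 42.0 - 1.7x → x_m = 1.6552.
Total external benefit = ∫₀^{x_m} (5.9 + 0.2x) dx = 5.9×1.6552 + ½×0.2×1.6552² = 10.0396.

$10.0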